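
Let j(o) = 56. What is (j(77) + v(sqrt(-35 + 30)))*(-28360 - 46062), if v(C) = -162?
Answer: 7888732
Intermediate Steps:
(j(77) + v(sqrt(-35 + 30)))*(-28360 - 46062) = (56 - 162)*(-28360 - 46062) = -106*(-74422) = 7888732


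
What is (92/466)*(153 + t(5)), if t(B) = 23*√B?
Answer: 7038/233 + 1058*√5/233 ≈ 40.359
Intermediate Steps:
(92/466)*(153 + t(5)) = (92/466)*(153 + 23*√5) = (92*(1/466))*(153 + 23*√5) = 46*(153 + 23*√5)/233 = 7038/233 + 1058*√5/233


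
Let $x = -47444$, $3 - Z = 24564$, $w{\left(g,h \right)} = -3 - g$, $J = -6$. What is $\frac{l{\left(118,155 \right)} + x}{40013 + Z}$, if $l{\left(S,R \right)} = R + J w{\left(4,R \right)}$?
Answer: $- \frac{47247}{15452} \approx -3.0577$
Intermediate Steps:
$Z = -24561$ ($Z = 3 - 24564 = -24561$)
$l{\left(S,R \right)} = 42 + R$ ($l{\left(S,R \right)} = R - 6 \left(-3 - 4\right) = R - -42 = R + 42 = 42 + R$)
$\frac{l{\left(118,155 \right)} + x}{40013 + Z} = \frac{\left(42 + 155\right) - 47444}{40013 - 24561} = \frac{197 - 47444}{15452} = \left(-47247\right) \frac{1}{15452} = - \frac{47247}{15452}$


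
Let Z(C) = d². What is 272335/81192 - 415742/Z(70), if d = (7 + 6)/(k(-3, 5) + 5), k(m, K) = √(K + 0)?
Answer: -1012601709305/13721448 - 4157420*√5/169 ≈ -1.2880e+5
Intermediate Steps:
k(m, K) = √K
d = 13/(5 + √5) (d = (7 + 6)/(√5 + 5) = 13/(5 + √5) ≈ 1.7966)
Z(C) = (13/4 - 13*√5/20)²
272335/81192 - 415742/Z(70) = 272335/81192 - 415742*(5 + √5)²/169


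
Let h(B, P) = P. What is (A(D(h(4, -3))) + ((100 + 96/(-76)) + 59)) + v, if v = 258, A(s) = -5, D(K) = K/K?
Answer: 7804/19 ≈ 410.74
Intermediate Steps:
D(K) = 1
(A(D(h(4, -3))) + ((100 + 96/(-76)) + 59)) + v = (-5 + ((100 + 96/(-76)) + 59)) + 258 = (-5 + ((100 + 96*(-1/76)) + 59)) + 258 = (-5 + ((100 - 24/19) + 59)) + 258 = (-5 + (1876/19 + 59)) + 258 = (-5 + 2997/19) + 258 = 2902/19 + 258 = 7804/19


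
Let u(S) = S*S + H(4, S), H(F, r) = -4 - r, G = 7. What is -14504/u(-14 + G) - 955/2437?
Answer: -8848977/31681 ≈ -279.31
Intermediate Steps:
u(S) = -4 + S² - S (u(S) = S*S + (-4 - S) = S² + (-4 - S) = -4 + S² - S)
-14504/u(-14 + G) - 955/2437 = -14504/(-4 + (-14 + 7)² - (-14 + 7)) - 955/2437 = -14504/(-4 + (-7)² - 1*(-7)) - 955*1/2437 = -14504/(-4 + 49 + 7) - 955/2437 = -14504/52 - 955/2437 = -14504*1/52 - 955/2437 = -3626/13 - 955/2437 = -8848977/31681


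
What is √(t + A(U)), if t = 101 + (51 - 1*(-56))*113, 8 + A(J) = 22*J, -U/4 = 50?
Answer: 2*√1946 ≈ 88.227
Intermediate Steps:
U = -200 (U = -4*50 = -200)
A(J) = -8 + 22*J
t = 12192 (t = 101 + (51 + 56)*113 = 101 + 107*113 = 101 + 12091 = 12192)
√(t + A(U)) = √(12192 + (-8 + 22*(-200))) = √(12192 + (-8 - 4400)) = √(12192 - 4408) = √7784 = 2*√1946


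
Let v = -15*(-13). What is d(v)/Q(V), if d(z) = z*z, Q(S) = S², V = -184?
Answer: 38025/33856 ≈ 1.1231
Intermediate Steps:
v = 195
d(z) = z²
d(v)/Q(V) = 195²/((-184)²) = 38025/33856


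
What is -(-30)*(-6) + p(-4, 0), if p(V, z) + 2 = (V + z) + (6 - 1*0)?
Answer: -180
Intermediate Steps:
p(V, z) = 4 + V + z (p(V, z) = -2 + ((V + z) + (6 - 1*0)) = -2 + ((V + z) + (6 + 0)) = -2 + ((V + z) + 6) = -2 + (6 + V + z) = 4 + V + z)
-(-30)*(-6) + p(-4, 0) = -(-30)*(-6) + (4 - 4 + 0) = -6*30 + 0 = -180 + 0 = -180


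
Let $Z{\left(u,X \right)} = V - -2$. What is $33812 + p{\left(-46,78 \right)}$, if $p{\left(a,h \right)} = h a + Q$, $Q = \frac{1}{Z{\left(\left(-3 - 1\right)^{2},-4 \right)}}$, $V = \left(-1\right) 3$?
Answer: $30223$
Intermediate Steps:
$V = -3$
$Z{\left(u,X \right)} = -1$ ($Z{\left(u,X \right)} = -3 - -2 = -3 + 2 = -1$)
$Q = -1$ ($Q = \frac{1}{-1} = -1$)
$p{\left(a,h \right)} = -1 + a h$ ($p{\left(a,h \right)} = h a - 1 = a h - 1 = -1 + a h$)
$33812 + p{\left(-46,78 \right)} = 33812 - 3589 = 30223$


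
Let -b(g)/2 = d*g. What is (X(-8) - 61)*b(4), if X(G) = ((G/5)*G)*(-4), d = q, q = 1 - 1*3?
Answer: -8976/5 ≈ -1795.2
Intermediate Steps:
q = -2 (q = 1 - 3 = -2)
d = -2
b(g) = 4*g (b(g) = -(-4)*g = 4*g)
X(G) = -4*G**2/5 (X(G) = ((G*(1/5))*G)*(-4) = ((G/5)*G)*(-4) = (G**2/5)*(-4) = -4*G**2/5)
(X(-8) - 61)*b(4) = (-4/5*(-8)**2 - 61)*(4*4) = (-4/5*64 - 61)*16 = (-256/5 - 61)*16 = -561/5*16 = -8976/5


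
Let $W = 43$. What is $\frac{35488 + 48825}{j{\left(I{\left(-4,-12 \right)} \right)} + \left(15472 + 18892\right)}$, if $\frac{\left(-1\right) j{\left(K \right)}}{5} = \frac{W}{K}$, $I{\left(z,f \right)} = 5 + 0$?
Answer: $\frac{84313}{34321} \approx 2.4566$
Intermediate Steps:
$I{\left(z,f \right)} = 5$
$j{\left(K \right)} = - \frac{215}{K}$ ($j{\left(K \right)} = - 5 \frac{43}{K} = - \frac{215}{K}$)
$\frac{35488 + 48825}{j{\left(I{\left(-4,-12 \right)} \right)} + \left(15472 + 18892\right)} = \frac{35488 + 48825}{- \frac{215}{5} + \left(15472 + 18892\right)} = \frac{84313}{\left(-215\right) \frac{1}{5} + 34364} = \frac{84313}{-43 + 34364} = \frac{84313}{34321}$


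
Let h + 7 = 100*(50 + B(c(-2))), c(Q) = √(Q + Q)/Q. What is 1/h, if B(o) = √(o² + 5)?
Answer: 1/5193 ≈ 0.00019257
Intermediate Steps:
c(Q) = √2/√Q (c(Q) = √(2*Q)/Q = (√2*√Q)/Q = √2/√Q)
B(o) = √(5 + o²)
h = 5193 (h = -7 + 100*(50 + √(5 + (√2/√(-2))²)) = -7 + 100*(50 + √(5 + (√2*(-I*√2/2))²)) = -7 + 100*(50 + √(5 + (-I)²)) = -7 + 100*(50 + √(5 - 1)) = -7 + 100*(50 + √4) = -7 + 100*(50 + 2) = -7 + 100*52 = -7 + 5200 = 5193)
1/h = 1/5193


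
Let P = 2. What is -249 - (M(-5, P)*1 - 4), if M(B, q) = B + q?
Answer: -242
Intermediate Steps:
-249 - (M(-5, P)*1 - 4) = -249 - ((-5 + 2)*1 - 4) = -249 - (-3*1 - 4) = -249 - (-3 - 4) = -249 - 1*(-7) = -249 + 7 = -242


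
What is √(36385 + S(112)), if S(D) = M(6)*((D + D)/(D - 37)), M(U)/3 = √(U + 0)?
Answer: √(909625 + 224*√6)/5 ≈ 190.81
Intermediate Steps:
M(U) = 3*√U (M(U) = 3*√(U + 0) = 3*√U)
S(D) = 6*D*√6/(-37 + D) (S(D) = (3*√6)*((D + D)/(D - 37)) = (3*√6)*((2*D)/(-37 + D)) = (3*√6)*(2*D/(-37 + D)) = 6*D*√6/(-37 + D))
√(36385 + S(112)) = √(36385 + 6*112*√6/(-37 + 112)) = √(36385 + 6*112*√6/75) = √(36385 + 6*112*√6*(1/75)) = √(36385 + 224*√6/25)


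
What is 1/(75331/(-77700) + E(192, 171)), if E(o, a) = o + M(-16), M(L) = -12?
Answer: 77700/13910669 ≈ 0.0055856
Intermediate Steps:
E(o, a) = -12 + o (E(o, a) = o - 12 = -12 + o)
1/(75331/(-77700) + E(192, 171)) = 1/(75331/(-77700) + (-12 + 192)) = 1/(75331*(-1/77700) + 180) = 1/(-75331/77700 + 180) = 1/(13910669/77700) = 77700/13910669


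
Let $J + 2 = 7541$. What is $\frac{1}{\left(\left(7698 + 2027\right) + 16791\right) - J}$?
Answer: $\frac{1}{18977} \approx 5.2695 \cdot 10^{-5}$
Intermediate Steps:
$J = 7539$ ($J = -2 + 7541 = 7539$)
$\frac{1}{\left(\left(7698 + 2027\right) + 16791\right) - J} = \frac{1}{\left(\left(7698 + 2027\right) + 16791\right) - 7539} = \frac{1}{\left(9725 + 16791\right) - 7539} = \frac{1}{26516 - 7539} = \frac{1}{18977}$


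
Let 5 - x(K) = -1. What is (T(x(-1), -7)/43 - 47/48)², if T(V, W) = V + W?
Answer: 4280761/4260096 ≈ 1.0049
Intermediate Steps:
x(K) = 6 (x(K) = 5 - 1*(-1) = 5 + 1 = 6)
(T(x(-1), -7)/43 - 47/48)² = ((6 - 7)/43 - 47/48)² = (-1*1/43 - 47*1/48)² = (-1/43 - 47/48)² = (-2069/2064)² = 4280761/4260096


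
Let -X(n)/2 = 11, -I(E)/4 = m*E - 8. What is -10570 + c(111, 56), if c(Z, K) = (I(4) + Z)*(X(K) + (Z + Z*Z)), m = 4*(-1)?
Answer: 2558300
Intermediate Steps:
m = -4
I(E) = 32 + 16*E (I(E) = -4*(-4*E - 8) = -4*(-8 - 4*E) = 32 + 16*E)
X(n) = -22 (X(n) = -2*11 = -22)
c(Z, K) = (96 + Z)*(-22 + Z + Z²) (c(Z, K) = ((32 + 16*4) + Z)*(-22 + (Z + Z*Z)) = ((32 + 64) + Z)*(-22 + (Z + Z²)) = (96 + Z)*(-22 + Z + Z²))
-10570 + c(111, 56) = -10570 + (-2112 + 111³ + 74*111 + 97*111²) = -10570 + (-2112 + 1367631 + 8214 + 97*12321) = -10570 + (-2112 + 1367631 + 8214 + 1195137) = -10570 + 2568870 = 2558300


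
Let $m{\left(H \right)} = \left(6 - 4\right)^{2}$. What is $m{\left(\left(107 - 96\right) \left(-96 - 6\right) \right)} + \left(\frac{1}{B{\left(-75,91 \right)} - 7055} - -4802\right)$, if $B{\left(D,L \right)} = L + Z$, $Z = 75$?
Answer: $\frac{33108533}{6889} \approx 4806.0$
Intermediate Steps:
$B{\left(D,L \right)} = 75 + L$ ($B{\left(D,L \right)} = L + 75 = 75 + L$)
$m{\left(H \right)} = 4$ ($m{\left(H \right)} = 2^{2} = 4$)
$m{\left(\left(107 - 96\right) \left(-96 - 6\right) \right)} + \left(\frac{1}{B{\left(-75,91 \right)} - 7055} - -4802\right) = 4 + \left(\frac{1}{\left(75 + 91\right) - 7055} - -4802\right) = 4 + \left(\frac{1}{166 - 7055} + 4802\right) = 4 + \left(\frac{1}{-6889} + 4802\right) = 4 + \left(- \frac{1}{6889} + 4802\right) = 4 + \frac{33080977}{6889} = \frac{33108533}{6889}$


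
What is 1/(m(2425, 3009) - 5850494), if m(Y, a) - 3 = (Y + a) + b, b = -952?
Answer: -1/5846009 ≈ -1.7106e-7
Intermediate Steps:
m(Y, a) = -949 + Y + a (m(Y, a) = 3 + ((Y + a) - 952) = 3 + (-952 + Y + a) = -949 + Y + a)
1/(m(2425, 3009) - 5850494) = 1/((-949 + 2425 + 3009) - 5850494) = 1/(4485 - 5850494) = 1/(-5846009) = -1/5846009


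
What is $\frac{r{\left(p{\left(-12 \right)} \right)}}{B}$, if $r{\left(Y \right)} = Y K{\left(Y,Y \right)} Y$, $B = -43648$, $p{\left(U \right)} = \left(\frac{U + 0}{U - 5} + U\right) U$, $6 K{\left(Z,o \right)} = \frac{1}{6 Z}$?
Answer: $- \frac{1}{11594} \approx -8.6252 \cdot 10^{-5}$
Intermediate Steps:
$K{\left(Z,o \right)} = \frac{1}{36 Z}$ ($K{\left(Z,o \right)} = \frac{1}{6 \cdot 6 Z} = \frac{\frac{1}{6} \frac{1}{Z}}{6} = \frac{1}{36 Z}$)
$p{\left(U \right)} = U \left(U + \frac{U}{-5 + U}\right)$ ($p{\left(U \right)} = \left(\frac{U}{-5 + U} + U\right) U = \left(U + \frac{U}{-5 + U}\right) U = U \left(U + \frac{U}{-5 + U}\right)$)
$r{\left(Y \right)} = \frac{Y}{36}$ ($r{\left(Y \right)} = Y \frac{1}{36 Y} Y = \frac{Y}{36}$)
$\frac{r{\left(p{\left(-12 \right)} \right)}}{B} = \frac{\frac{1}{36} \frac{\left(-12\right)^{2} \left(-4 - 12\right)}{-5 - 12}}{-43648} = \frac{144 \frac{1}{-17} \left(-16\right)}{36} \left(- \frac{1}{43648}\right) = \frac{144 \left(- \frac{1}{17}\right) \left(-16\right)}{36} \left(- \frac{1}{43648}\right) = \frac{1}{36} \cdot \frac{2304}{17} \left(- \frac{1}{43648}\right) = \frac{64}{17} \left(- \frac{1}{43648}\right) = - \frac{1}{11594}$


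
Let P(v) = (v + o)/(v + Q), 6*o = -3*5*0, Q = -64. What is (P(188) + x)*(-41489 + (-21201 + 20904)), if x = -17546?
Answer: 22726527894/31 ≈ 7.3311e+8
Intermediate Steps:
o = 0 (o = (-3*5*0)/6 = (-15*0)/6 = (1/6)*0 = 0)
P(v) = v/(-64 + v) (P(v) = (v + 0)/(v - 64) = v/(-64 + v))
(P(188) + x)*(-41489 + (-21201 + 20904)) = (188/(-64 + 188) - 17546)*(-41489 + (-21201 + 20904)) = (188/124 - 17546)*(-41489 - 297) = (188*(1/124) - 17546)*(-41786) = (47/31 - 17546)*(-41786) = -543879/31*(-41786) = 22726527894/31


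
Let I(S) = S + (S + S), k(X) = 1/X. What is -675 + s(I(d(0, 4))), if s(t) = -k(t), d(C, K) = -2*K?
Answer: -16199/24 ≈ -674.96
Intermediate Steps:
I(S) = 3*S (I(S) = S + 2*S = 3*S)
s(t) = -1/t
-675 + s(I(d(0, 4))) = -675 - 1/(3*(-2*4)) = -675 - 1/(3*(-8)) = -675 - 1/(-24) = -675 - 1*(-1/24) = -675 + 1/24 = -16199/24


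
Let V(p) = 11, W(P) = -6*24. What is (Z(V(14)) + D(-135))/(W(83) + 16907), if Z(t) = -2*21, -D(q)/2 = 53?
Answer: -148/16763 ≈ -0.0088290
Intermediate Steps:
D(q) = -106 (D(q) = -2*53 = -106)
W(P) = -144
Z(t) = -42
(Z(V(14)) + D(-135))/(W(83) + 16907) = (-42 - 106)/(-144 + 16907) = -148/16763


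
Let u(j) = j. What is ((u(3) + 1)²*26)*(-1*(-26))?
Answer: 10816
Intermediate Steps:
((u(3) + 1)²*26)*(-1*(-26)) = ((3 + 1)²*26)*(-1*(-26)) = (4²*26)*26 = (16*26)*26 = 416*26 = 10816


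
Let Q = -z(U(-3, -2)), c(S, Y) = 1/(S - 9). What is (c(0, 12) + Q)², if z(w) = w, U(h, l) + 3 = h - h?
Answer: 676/81 ≈ 8.3457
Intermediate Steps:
c(S, Y) = 1/(-9 + S)
U(h, l) = -3 (U(h, l) = -3 + (h - h) = -3 + 0 = -3)
Q = 3 (Q = -1*(-3) = 3)
(c(0, 12) + Q)² = (1/(-9 + 0) + 3)² = (1/(-9) + 3)² = (-⅑ + 3)² = (26/9)² = 676/81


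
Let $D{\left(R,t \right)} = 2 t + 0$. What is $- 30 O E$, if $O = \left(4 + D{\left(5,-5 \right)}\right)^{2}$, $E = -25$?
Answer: $27000$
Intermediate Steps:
$D{\left(R,t \right)} = 2 t$
$O = 36$ ($O = \left(4 + 2 \left(-5\right)\right)^{2} = \left(4 - 10\right)^{2} = \left(-6\right)^{2} = 36$)
$- 30 O E = \left(-30\right) 36 \left(-25\right) = \left(-1080\right) \left(-25\right) = 27000$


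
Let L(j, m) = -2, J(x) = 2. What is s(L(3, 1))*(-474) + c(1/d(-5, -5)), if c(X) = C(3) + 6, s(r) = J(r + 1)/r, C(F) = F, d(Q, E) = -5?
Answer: 483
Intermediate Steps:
s(r) = 2/r
c(X) = 9 (c(X) = 3 + 6 = 9)
s(L(3, 1))*(-474) + c(1/d(-5, -5)) = (2/(-2))*(-474) + 9 = (2*(-1/2))*(-474) + 9 = -1*(-474) + 9 = 474 + 9 = 483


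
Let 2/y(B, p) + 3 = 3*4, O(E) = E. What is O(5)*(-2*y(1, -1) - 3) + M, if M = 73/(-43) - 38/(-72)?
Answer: -28471/1548 ≈ -18.392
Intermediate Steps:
y(B, p) = 2/9 (y(B, p) = 2/(-3 + 3*4) = 2/(-3 + 12) = 2/9)
M = -1811/1548 (M = 73*(-1/43) - 38*(-1/72) = -73/43 + 19/36 = -1811/1548 ≈ -1.1699)
O(5)*(-2*y(1, -1) - 3) + M = 5*(-2*2/9 - 3) - 1811/1548 = 5*(-4/9 - 3) - 1811/1548 = 5*(-31/9) - 1811/1548 = -155/9 - 1811/1548 = -28471/1548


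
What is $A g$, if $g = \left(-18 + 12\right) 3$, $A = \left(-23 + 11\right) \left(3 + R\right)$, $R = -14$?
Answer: $-2376$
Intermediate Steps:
$A = 132$ ($A = \left(-23 + 11\right) \left(3 - 14\right) = \left(-12\right) \left(-11\right) = 132$)
$g = -18$ ($g = \left(-6\right) 3 = -18$)
$A g = 132 \left(-18\right) = -2376$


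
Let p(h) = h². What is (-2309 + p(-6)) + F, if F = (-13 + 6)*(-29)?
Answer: -2070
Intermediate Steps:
F = 203 (F = -7*(-29) = 203)
(-2309 + p(-6)) + F = (-2309 + (-6)²) + 203 = (-2309 + 36) + 203 = -2273 + 203 = -2070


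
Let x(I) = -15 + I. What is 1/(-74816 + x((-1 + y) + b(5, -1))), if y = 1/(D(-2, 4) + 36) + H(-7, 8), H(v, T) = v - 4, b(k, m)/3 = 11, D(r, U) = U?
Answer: -40/2992399 ≈ -1.3367e-5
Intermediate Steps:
b(k, m) = 33 (b(k, m) = 3*11 = 33)
H(v, T) = -4 + v
y = -439/40 (y = 1/(4 + 36) + (-4 - 7) = 1/40 - 11 = -439/40 ≈ -10.975)
1/(-74816 + x((-1 + y) + b(5, -1))) = 1/(-74816 + (-15 + ((-1 - 439/40) + 33))) = 1/(-74816 + (-15 + (-479/40 + 33))) = 1/(-74816 + (-15 + 841/40)) = 1/(-74816 + 241/40) = 1/(-2992399/40) = -40/2992399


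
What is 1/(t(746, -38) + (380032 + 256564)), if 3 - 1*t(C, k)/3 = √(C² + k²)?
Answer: 127321/81052180877 + 6*√139490/405260904385 ≈ 1.5764e-6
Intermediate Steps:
t(C, k) = 9 - 3*√(C² + k²)
1/(t(746, -38) + (380032 + 256564)) = 1/((9 - 3*√(746² + (-38)²)) + (380032 + 256564)) = 1/((9 - 3*√(556516 + 1444)) + 636596) = 1/((9 - 6*√139490) + 636596) = 1/(636605 - 6*√139490)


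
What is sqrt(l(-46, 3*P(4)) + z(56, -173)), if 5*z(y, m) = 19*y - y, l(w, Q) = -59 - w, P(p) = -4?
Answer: sqrt(4715)/5 ≈ 13.733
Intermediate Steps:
z(y, m) = 18*y/5 (z(y, m) = (19*y - y)/5 = (18*y)/5 = 18*y/5)
sqrt(l(-46, 3*P(4)) + z(56, -173)) = sqrt((-59 - 1*(-46)) + (18/5)*56) = sqrt((-59 + 46) + 1008/5) = sqrt(-13 + 1008/5) = sqrt(943/5) = sqrt(4715)/5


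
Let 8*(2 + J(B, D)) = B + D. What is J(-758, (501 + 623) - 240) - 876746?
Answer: -3506929/4 ≈ -8.7673e+5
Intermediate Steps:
J(B, D) = -2 + B/8 + D/8 (J(B, D) = -2 + (B + D)/8 = -2 + (B/8 + D/8) = -2 + B/8 + D/8)
J(-758, (501 + 623) - 240) - 876746 = (-2 + (⅛)*(-758) + ((501 + 623) - 240)/8) - 876746 = (-2 - 379/4 + (1124 - 240)/8) - 876746 = (-2 - 379/4 + (⅛)*884) - 876746 = (-2 - 379/4 + 221/2) - 876746 = 55/4 - 876746 = -3506929/4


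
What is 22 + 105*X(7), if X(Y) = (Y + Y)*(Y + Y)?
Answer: 20602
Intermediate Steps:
X(Y) = 4*Y**2 (X(Y) = (2*Y)*(2*Y) = 4*Y**2)
22 + 105*X(7) = 22 + 105*(4*7**2) = 22 + 105*(4*49) = 22 + 105*196 = 22 + 20580 = 20602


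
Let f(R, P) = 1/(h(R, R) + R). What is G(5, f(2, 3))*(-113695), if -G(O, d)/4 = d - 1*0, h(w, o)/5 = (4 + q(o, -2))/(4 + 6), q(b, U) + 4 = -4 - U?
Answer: 454780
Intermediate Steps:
q(b, U) = -8 - U (q(b, U) = -4 + (-4 - U) = -8 - U)
h(w, o) = -1 (h(w, o) = 5*((4 + (-8 - 1*(-2)))/(4 + 6)) = 5*((4 + (-8 + 2))/10) = 5*((4 - 6)*(⅒)) = 5*(-2*⅒) = 5*(-⅕) = -1)
f(R, P) = 1/(-1 + R)
G(O, d) = -4*d (G(O, d) = -4*(d - 1*0) = -4*(d + 0) = -4*d)
G(5, f(2, 3))*(-113695) = -4/(-1 + 2)*(-113695) = -4/1*(-113695) = -4*1*(-113695) = -4*(-113695) = 454780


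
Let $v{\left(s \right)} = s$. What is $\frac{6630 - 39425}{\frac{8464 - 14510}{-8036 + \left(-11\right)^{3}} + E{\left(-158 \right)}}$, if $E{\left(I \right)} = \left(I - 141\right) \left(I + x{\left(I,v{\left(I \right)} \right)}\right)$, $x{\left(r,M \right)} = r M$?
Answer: $\frac{307190765}{69474976752} \approx 0.0044216$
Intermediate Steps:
$x{\left(r,M \right)} = M r$
$E{\left(I \right)} = \left(-141 + I\right) \left(I + I^{2}\right)$ ($E{\left(I \right)} = \left(I - 141\right) \left(I + I I\right) = \left(-141 + I\right) \left(I + I^{2}\right)$)
$\frac{6630 - 39425}{\frac{8464 - 14510}{-8036 + \left(-11\right)^{3}} + E{\left(-158 \right)}} = \frac{6630 - 39425}{\frac{8464 - 14510}{-8036 + \left(-11\right)^{3}} - 158 \left(-141 + \left(-158\right)^{2} - -22120\right)} = - \frac{32795}{- \frac{6046}{-8036 - 1331} - 158 \left(-141 + 24964 + 22120\right)} = - \frac{32795}{- \frac{6046}{-9367} - 7416994} = - \frac{32795}{\left(-6046\right) \left(- \frac{1}{9367}\right) - 7416994} = - \frac{32795}{\frac{6046}{9367} - 7416994} = - \frac{32795}{- \frac{69474976752}{9367}} = \left(-32795\right) \left(- \frac{9367}{69474976752}\right) = \frac{307190765}{69474976752}$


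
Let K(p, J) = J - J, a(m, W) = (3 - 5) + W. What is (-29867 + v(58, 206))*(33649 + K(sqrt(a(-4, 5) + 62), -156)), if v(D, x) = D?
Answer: -1003043041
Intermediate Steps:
a(m, W) = -2 + W
K(p, J) = 0
(-29867 + v(58, 206))*(33649 + K(sqrt(a(-4, 5) + 62), -156)) = (-29867 + 58)*(33649 + 0) = -29809*33649 = -1003043041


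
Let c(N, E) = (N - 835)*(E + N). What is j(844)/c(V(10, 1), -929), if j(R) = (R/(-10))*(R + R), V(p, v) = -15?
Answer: -44521/250750 ≈ -0.17755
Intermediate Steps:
c(N, E) = (-835 + N)*(E + N)
j(R) = -R²/5 (j(R) = (R*(-⅒))*(2*R) = (-R/10)*(2*R) = -R²/5)
j(844)/c(V(10, 1), -929) = (-⅕*844²)/((-15)² - 835*(-929) - 835*(-15) - 929*(-15)) = (-⅕*712336)/(225 + 775715 + 12525 + 13935) = -712336/5/802400 = -712336/5*1/802400 = -44521/250750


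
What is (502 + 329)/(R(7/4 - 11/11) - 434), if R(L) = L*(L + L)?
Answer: -6648/3463 ≈ -1.9197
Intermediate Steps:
R(L) = 2*L² (R(L) = L*(2*L) = 2*L²)
(502 + 329)/(R(7/4 - 11/11) - 434) = (502 + 329)/(2*(7/4 - 11/11)² - 434) = 831/(2*(7*(¼) - 11*1/11)² - 434) = 831/(2*(7/4 - 1)² - 434) = 831/(2*(¾)² - 434) = 831/(2*(9/16) - 434) = 831/(9/8 - 434) = 831/(-3463/8) = 831*(-8/3463) = -6648/3463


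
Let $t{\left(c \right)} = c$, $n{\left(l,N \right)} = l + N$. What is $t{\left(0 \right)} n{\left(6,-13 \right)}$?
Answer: $0$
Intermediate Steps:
$n{\left(l,N \right)} = N + l$
$t{\left(0 \right)} n{\left(6,-13 \right)} = 0 \left(-13 + 6\right) = 0 \left(-7\right) = 0$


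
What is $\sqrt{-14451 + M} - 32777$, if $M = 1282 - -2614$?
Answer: $-32777 + i \sqrt{10555} \approx -32777.0 + 102.74 i$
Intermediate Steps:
$M = 3896$ ($M = 1282 + 2614 = 3896$)
$\sqrt{-14451 + M} - 32777 = \sqrt{-14451 + 3896} - 32777 = \sqrt{-10555} - 32777 = i \sqrt{10555} - 32777 = -32777 + i \sqrt{10555}$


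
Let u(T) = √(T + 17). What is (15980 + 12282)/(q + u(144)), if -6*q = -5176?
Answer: 219426168/6696295 - 254358*√161/6696295 ≈ 32.286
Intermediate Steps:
q = 2588/3 (q = -⅙*(-5176) = 2588/3 ≈ 862.67)
u(T) = √(17 + T)
(15980 + 12282)/(q + u(144)) = (15980 + 12282)/(2588/3 + √(17 + 144)) = 28262/(2588/3 + √161)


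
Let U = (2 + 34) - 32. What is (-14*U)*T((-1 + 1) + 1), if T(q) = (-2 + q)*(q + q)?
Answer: 112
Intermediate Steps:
U = 4 (U = 36 - 32 = 4)
T(q) = 2*q*(-2 + q) (T(q) = (-2 + q)*(2*q) = 2*q*(-2 + q))
(-14*U)*T((-1 + 1) + 1) = (-14*4)*(2*((-1 + 1) + 1)*(-2 + ((-1 + 1) + 1))) = -112*(0 + 1)*(-2 + (0 + 1)) = -112*(-2 + 1) = -112*(-1) = -56*(-2) = 112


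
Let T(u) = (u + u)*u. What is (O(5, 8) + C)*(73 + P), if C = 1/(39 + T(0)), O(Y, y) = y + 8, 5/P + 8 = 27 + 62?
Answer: 3698750/3159 ≈ 1170.9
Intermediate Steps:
T(u) = 2*u² (T(u) = (2*u)*u = 2*u²)
P = 5/81 (P = 5/(-8 + (27 + 62)) = 5/(-8 + 89) = 5/81 ≈ 0.061728)
O(Y, y) = 8 + y
C = 1/39 (C = 1/(39 + 2*0²) = 1/(39 + 2*0) = 1/(39 + 0) = 1/39 ≈ 0.025641)
(O(5, 8) + C)*(73 + P) = ((8 + 8) + 1/39)*(73 + 5/81) = (16 + 1/39)*(5918/81) = (625/39)*(5918/81) = 3698750/3159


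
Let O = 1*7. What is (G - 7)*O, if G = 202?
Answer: 1365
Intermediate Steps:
O = 7
(G - 7)*O = (202 - 7)*7 = 195*7 = 1365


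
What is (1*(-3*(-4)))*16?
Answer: 192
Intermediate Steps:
(1*(-3*(-4)))*16 = (1*12)*16 = 12*16 = 192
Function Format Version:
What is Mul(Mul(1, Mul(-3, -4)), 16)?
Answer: 192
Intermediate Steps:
Mul(Mul(1, Mul(-3, -4)), 16) = Mul(Mul(1, 12), 16) = Mul(12, 16) = 192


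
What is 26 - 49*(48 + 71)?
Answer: -5805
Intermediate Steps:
26 - 49*(48 + 71) = 26 - 49*119 = 26 - 5831 = -5805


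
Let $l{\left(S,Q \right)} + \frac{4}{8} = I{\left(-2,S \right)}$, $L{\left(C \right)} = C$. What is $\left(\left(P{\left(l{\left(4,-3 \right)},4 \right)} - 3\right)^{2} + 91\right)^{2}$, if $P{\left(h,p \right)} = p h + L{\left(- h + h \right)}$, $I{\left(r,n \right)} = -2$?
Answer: $67600$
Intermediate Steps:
$l{\left(S,Q \right)} = - \frac{5}{2}$ ($l{\left(S,Q \right)} = - \frac{1}{2} - 2 = - \frac{5}{2}$)
$P{\left(h,p \right)} = h p$ ($P{\left(h,p \right)} = p h + \left(- h + h\right) = h p + 0 = h p$)
$\left(\left(P{\left(l{\left(4,-3 \right)},4 \right)} - 3\right)^{2} + 91\right)^{2} = \left(\left(\left(- \frac{5}{2}\right) 4 - 3\right)^{2} + 91\right)^{2} = \left(\left(-10 - 3\right)^{2} + 91\right)^{2} = \left(\left(-13\right)^{2} + 91\right)^{2} = \left(169 + 91\right)^{2} = 260^{2} = 67600$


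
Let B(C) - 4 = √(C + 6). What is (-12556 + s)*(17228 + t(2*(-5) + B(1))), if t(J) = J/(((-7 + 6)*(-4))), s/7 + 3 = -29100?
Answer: -7451391481/2 - 216277*√7/4 ≈ -3.7258e+9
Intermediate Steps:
s = -203721 (s = -21 + 7*(-29100) = -21 - 203700 = -203721)
B(C) = 4 + √(6 + C) (B(C) = 4 + √(C + 6) = 4 + √(6 + C))
t(J) = J/4 (t(J) = J/((-1*(-4))) = J/4)
(-12556 + s)*(17228 + t(2*(-5) + B(1))) = (-12556 - 203721)*(17228 + (2*(-5) + (4 + √(6 + 1)))/4) = -216277*(17228 + (-10 + (4 + √7))/4) = -216277*(17228 + (-6 + √7)/4) = -216277*(17228 + (-3/2 + √7/4)) = -216277*(34453/2 + √7/4) = -7451391481/2 - 216277*√7/4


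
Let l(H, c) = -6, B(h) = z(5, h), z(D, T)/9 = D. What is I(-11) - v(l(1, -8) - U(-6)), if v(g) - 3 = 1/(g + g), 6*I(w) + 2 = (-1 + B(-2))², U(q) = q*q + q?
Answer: 22993/72 ≈ 319.35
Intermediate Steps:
z(D, T) = 9*D
U(q) = q + q² (U(q) = q² + q = q + q²)
B(h) = 45 (B(h) = 9*5 = 45)
I(w) = 967/3 (I(w) = -⅓ + (-1 + 45)²/6 = -⅓ + (⅙)*44² = -⅓ + (⅙)*1936 = -⅓ + 968/3 = 967/3)
v(g) = 3 + 1/(2*g) (v(g) = 3 + 1/(g + g) = 3 + 1/(2*g))
I(-11) - v(l(1, -8) - U(-6)) = 967/3 - (3 + 1/(2*(-6 - (-6)*(1 - 6)))) = 967/3 - (3 + 1/(2*(-6 - (-6)*(-5)))) = 967/3 - (3 + 1/(2*(-6 - 1*30))) = 967/3 - (3 + 1/(2*(-6 - 30))) = 967/3 - (3 + (½)/(-36)) = 967/3 - (3 + (½)*(-1/36)) = 967/3 - (3 - 1/72) = 967/3 - 1*215/72 = 967/3 - 215/72 = 22993/72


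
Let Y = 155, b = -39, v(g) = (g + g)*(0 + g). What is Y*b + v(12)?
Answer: -5757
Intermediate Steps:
v(g) = 2*g**2 (v(g) = (2*g)*g = 2*g**2)
Y*b + v(12) = 155*(-39) + 2*12**2 = -6045 + 2*144 = -6045 + 288 = -5757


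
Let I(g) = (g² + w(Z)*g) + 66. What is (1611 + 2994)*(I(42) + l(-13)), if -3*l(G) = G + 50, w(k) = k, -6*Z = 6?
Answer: 8176945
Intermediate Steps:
Z = -1 (Z = -⅙*6 = -1)
l(G) = -50/3 - G/3 (l(G) = -(G + 50)/3 = -(50 + G)/3 = -50/3 - G/3)
I(g) = 66 + g² - g (I(g) = (g² - g) + 66 = 66 + g² - g)
(1611 + 2994)*(I(42) + l(-13)) = (1611 + 2994)*((66 + 42² - 1*42) + (-50/3 - ⅓*(-13))) = 4605*((66 + 1764 - 42) + (-50/3 + 13/3)) = 4605*(1788 - 37/3) = 4605*(5327/3) = 8176945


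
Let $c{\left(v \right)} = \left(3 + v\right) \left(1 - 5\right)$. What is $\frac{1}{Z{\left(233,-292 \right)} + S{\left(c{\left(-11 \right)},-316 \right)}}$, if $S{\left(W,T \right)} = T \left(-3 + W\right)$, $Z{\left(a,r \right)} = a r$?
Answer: $- \frac{1}{77200} \approx -1.2953 \cdot 10^{-5}$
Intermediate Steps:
$c{\left(v \right)} = -12 - 4 v$ ($c{\left(v \right)} = \left(3 + v\right) \left(-4\right) = -12 - 4 v$)
$\frac{1}{Z{\left(233,-292 \right)} + S{\left(c{\left(-11 \right)},-316 \right)}} = \frac{1}{233 \left(-292\right) - 316 \left(-3 - -32\right)} = \frac{1}{-68036 - 316 \left(-3 + \left(-12 + 44\right)\right)} = \frac{1}{-68036 - 316 \left(-3 + 32\right)} = \frac{1}{-68036 - 9164} = \frac{1}{-77200} = - \frac{1}{77200}$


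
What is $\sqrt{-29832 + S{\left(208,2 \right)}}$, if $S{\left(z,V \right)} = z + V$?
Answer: $i \sqrt{29622} \approx 172.11 i$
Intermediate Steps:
$S{\left(z,V \right)} = V + z$
$\sqrt{-29832 + S{\left(208,2 \right)}} = \sqrt{-29832 + \left(2 + 208\right)} = \sqrt{-29832 + 210} = \sqrt{-29622} = i \sqrt{29622}$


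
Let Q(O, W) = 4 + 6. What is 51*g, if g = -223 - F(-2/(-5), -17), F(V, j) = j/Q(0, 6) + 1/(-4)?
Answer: -225471/20 ≈ -11274.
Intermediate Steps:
Q(O, W) = 10
F(V, j) = -¼ + j/10 (F(V, j) = j/10 + 1/(-4) = j*(⅒) + 1*(-¼) = j/10 - ¼ = -¼ + j/10)
g = -4421/20 (g = -223 - (-¼ + (⅒)*(-17)) = -223 - (-¼ - 17/10) = -223 - 1*(-39/20) = -223 + 39/20 = -4421/20 ≈ -221.05)
51*g = 51*(-4421/20) = -225471/20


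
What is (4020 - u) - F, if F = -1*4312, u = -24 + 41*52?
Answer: 6224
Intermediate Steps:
u = 2108 (u = -24 + 2132 = 2108)
F = -4312
(4020 - u) - F = (4020 - 1*2108) - 1*(-4312) = (4020 - 2108) + 4312 = 1912 + 4312 = 6224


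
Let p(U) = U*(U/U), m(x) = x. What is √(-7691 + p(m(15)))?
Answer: 2*I*√1919 ≈ 87.613*I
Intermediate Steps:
p(U) = U (p(U) = U*1 = U)
√(-7691 + p(m(15))) = √(-7691 + 15) = √(-7676) = 2*I*√1919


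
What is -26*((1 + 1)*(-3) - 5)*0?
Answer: 0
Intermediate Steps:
-26*((1 + 1)*(-3) - 5)*0 = -26*(2*(-3) - 5)*0 = -26*(-6 - 5)*0 = -(-286)*0 = -26*0 = 0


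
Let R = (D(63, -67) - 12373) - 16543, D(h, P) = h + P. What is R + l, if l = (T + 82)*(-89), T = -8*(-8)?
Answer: -41914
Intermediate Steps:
T = 64
l = -12994 (l = (64 + 82)*(-89) = 146*(-89) = -12994)
D(h, P) = P + h
R = -28920 (R = ((-67 + 63) - 12373) - 16543 = (-4 - 12373) - 16543 = -12377 - 16543 = -28920)
R + l = -28920 - 12994 = -41914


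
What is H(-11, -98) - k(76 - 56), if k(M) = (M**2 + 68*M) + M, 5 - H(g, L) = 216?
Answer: -1991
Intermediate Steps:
H(g, L) = -211 (H(g, L) = 5 - 1*216 = 5 - 216 = -211)
k(M) = M**2 + 69*M
H(-11, -98) - k(76 - 56) = -211 - (76 - 56)*(69 + (76 - 56)) = -211 - 20*(69 + 20) = -211 - 20*89 = -211 - 1*1780 = -211 - 1780 = -1991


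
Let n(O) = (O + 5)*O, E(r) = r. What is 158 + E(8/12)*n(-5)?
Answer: 158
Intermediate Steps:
n(O) = O*(5 + O) (n(O) = (5 + O)*O = O*(5 + O))
158 + E(8/12)*n(-5) = 158 + (8/12)*(-5*(5 - 5)) = 158 + (8*(1/12))*(-5*0) = 158 + (⅔)*0 = 158 + 0 = 158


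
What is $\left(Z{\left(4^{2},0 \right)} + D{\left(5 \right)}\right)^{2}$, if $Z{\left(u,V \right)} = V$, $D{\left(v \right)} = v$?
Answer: $25$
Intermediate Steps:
$\left(Z{\left(4^{2},0 \right)} + D{\left(5 \right)}\right)^{2} = \left(0 + 5\right)^{2} = 5^{2} = 25$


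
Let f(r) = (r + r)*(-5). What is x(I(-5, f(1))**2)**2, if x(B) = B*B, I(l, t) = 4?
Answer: 65536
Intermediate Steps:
f(r) = -10*r (f(r) = (2*r)*(-5) = -10*r)
x(B) = B**2
x(I(-5, f(1))**2)**2 = ((4**2)**2)**2 = (16**2)**2 = 256**2 = 65536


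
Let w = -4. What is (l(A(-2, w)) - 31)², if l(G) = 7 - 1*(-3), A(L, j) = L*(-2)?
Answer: 441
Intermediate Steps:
A(L, j) = -2*L
l(G) = 10 (l(G) = 7 + 3 = 10)
(l(A(-2, w)) - 31)² = (10 - 31)² = (-21)² = 441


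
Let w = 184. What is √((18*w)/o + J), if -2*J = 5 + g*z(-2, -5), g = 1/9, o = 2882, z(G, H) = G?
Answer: I*√92670710/8646 ≈ 1.1134*I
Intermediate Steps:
g = ⅑ ≈ 0.11111
J = -43/18 (J = -(5 + (⅑)*(-2))/2 = -(5 - 2/9)/2 = -½*43/9 = -43/18 ≈ -2.3889)
√((18*w)/o + J) = √((18*184)/2882 - 43/18) = √(3312*(1/2882) - 43/18) = √(1656/1441 - 43/18) = √(-32155/25938) = I*√92670710/8646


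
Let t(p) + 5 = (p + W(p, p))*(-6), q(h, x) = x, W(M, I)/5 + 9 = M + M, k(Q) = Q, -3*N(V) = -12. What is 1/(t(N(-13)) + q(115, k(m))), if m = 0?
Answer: 1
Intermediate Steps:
N(V) = 4 (N(V) = -⅓*(-12) = 4)
W(M, I) = -45 + 10*M (W(M, I) = -45 + 5*(M + M) = -45 + 5*(2*M) = -45 + 10*M)
t(p) = 265 - 66*p (t(p) = -5 + (p + (-45 + 10*p))*(-6) = -5 + (-45 + 11*p)*(-6) = -5 + (270 - 66*p) = 265 - 66*p)
1/(t(N(-13)) + q(115, k(m))) = 1/((265 - 66*4) + 0) = 1/((265 - 264) + 0) = 1/(1 + 0) = 1/1 = 1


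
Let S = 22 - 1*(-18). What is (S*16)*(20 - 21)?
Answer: -640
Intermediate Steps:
S = 40 (S = 22 + 18 = 40)
(S*16)*(20 - 21) = (40*16)*(20 - 21) = 640*(-1) = -640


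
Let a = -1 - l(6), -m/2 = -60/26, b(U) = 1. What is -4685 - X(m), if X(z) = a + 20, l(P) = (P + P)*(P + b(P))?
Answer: -4620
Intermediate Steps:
l(P) = 2*P*(1 + P) (l(P) = (P + P)*(P + 1) = (2*P)*(1 + P) = 2*P*(1 + P))
m = 60/13 (m = -(-120)/26 = -2*(-30/13) = 60/13 ≈ 4.6154)
a = -85 (a = -1 - 2*6*(1 + 6) = -1 - 2*6*7 = -1 - 1*84 = -1 - 84 = -85)
X(z) = -65 (X(z) = -85 + 20 = -65)
-4685 - X(m) = -4685 - 1*(-65) = -4685 + 65 = -4620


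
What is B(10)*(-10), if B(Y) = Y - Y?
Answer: 0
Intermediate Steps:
B(Y) = 0
B(10)*(-10) = 0*(-10) = 0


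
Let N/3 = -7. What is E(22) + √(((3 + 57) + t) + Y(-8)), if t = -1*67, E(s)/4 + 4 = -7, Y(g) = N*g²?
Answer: -44 + I*√1351 ≈ -44.0 + 36.756*I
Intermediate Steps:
N = -21 (N = 3*(-7) = -21)
Y(g) = -21*g²
E(s) = -44 (E(s) = -16 + 4*(-7) = -16 - 28 = -44)
t = -67
E(22) + √(((3 + 57) + t) + Y(-8)) = -44 + √(((3 + 57) - 67) - 21*(-8)²) = -44 + √((60 - 67) - 21*64) = -44 + √(-7 - 1344) = -44 + √(-1351) = -44 + I*√1351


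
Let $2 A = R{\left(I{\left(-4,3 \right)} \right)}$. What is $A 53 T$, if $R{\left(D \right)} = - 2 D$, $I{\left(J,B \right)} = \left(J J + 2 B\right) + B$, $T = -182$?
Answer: $241150$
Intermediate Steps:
$I{\left(J,B \right)} = J^{2} + 3 B$ ($I{\left(J,B \right)} = \left(J^{2} + 2 B\right) + B = J^{2} + 3 B$)
$A = -25$ ($A = \frac{\left(-2\right) \left(\left(-4\right)^{2} + 3 \cdot 3\right)}{2} = \frac{\left(-2\right) \left(16 + 9\right)}{2} = \frac{\left(-2\right) 25}{2} = \frac{1}{2} \left(-50\right) = -25$)
$A 53 T = \left(-25\right) 53 \left(-182\right) = \left(-1325\right) \left(-182\right) = 241150$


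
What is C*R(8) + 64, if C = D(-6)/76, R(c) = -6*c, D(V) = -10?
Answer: 1336/19 ≈ 70.316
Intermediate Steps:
C = -5/38 (C = -10/76 = -10*1/76 = -5/38 ≈ -0.13158)
C*R(8) + 64 = -(-15)*8/19 + 64 = -5/38*(-48) + 64 = 120/19 + 64 = 1336/19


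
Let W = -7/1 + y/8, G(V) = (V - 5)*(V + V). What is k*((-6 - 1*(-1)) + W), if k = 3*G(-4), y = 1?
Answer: -2565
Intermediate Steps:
G(V) = 2*V*(-5 + V) (G(V) = (-5 + V)*(2*V) = 2*V*(-5 + V))
k = 216 (k = 3*(2*(-4)*(-5 - 4)) = 3*(2*(-4)*(-9)) = 3*72 = 216)
W = -55/8 (W = -7/1 + 1/8 = -7*1 + 1*(1/8) = -7 + 1/8 = -55/8 ≈ -6.8750)
k*((-6 - 1*(-1)) + W) = 216*((-6 - 1*(-1)) - 55/8) = 216*((-6 + 1) - 55/8) = 216*(-5 - 55/8) = 216*(-95/8) = -2565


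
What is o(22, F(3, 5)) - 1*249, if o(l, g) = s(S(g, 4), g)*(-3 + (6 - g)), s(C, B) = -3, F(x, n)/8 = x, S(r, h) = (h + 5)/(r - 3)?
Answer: -186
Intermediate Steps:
S(r, h) = (5 + h)/(-3 + r)
F(x, n) = 8*x
o(l, g) = -9 + 3*g (o(l, g) = -3*(-3 + (6 - g)) = -3*(3 - g) = -9 + 3*g)
o(22, F(3, 5)) - 1*249 = (-9 + 3*(8*3)) - 1*249 = (-9 + 3*24) - 249 = (-9 + 72) - 249 = 63 - 249 = -186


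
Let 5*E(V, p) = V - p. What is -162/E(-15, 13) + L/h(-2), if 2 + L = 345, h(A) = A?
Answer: -998/7 ≈ -142.57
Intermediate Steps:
E(V, p) = -p/5 + V/5 (E(V, p) = (V - p)/5 = -p/5 + V/5)
L = 343 (L = -2 + 345 = 343)
-162/E(-15, 13) + L/h(-2) = -162/(-⅕*13 + (⅕)*(-15)) + 343/(-2) = -162/(-13/5 - 3) + 343*(-½) = -162/(-28/5) - 343/2 = -162*(-5/28) - 343/2 = 405/14 - 343/2 = -998/7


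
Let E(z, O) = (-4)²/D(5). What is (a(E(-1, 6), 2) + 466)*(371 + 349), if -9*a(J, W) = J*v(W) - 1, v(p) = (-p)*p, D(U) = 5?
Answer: 336624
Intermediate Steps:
E(z, O) = 16/5 (E(z, O) = (-4)²/5 = 16*(⅕) = 16/5)
v(p) = -p²
a(J, W) = ⅑ + J*W²/9 (a(J, W) = -(J*(-W²) - 1)/9 = -(-J*W² - 1)/9 = -(-1 - J*W²)/9 = ⅑ + J*W²/9)
(a(E(-1, 6), 2) + 466)*(371 + 349) = ((⅑ + (⅑)*(16/5)*2²) + 466)*(371 + 349) = ((⅑ + (⅑)*(16/5)*4) + 466)*720 = ((⅑ + 64/45) + 466)*720 = (23/15 + 466)*720 = (7013/15)*720 = 336624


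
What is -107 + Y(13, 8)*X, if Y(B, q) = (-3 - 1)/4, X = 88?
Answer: -195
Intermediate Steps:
Y(B, q) = -1 (Y(B, q) = (¼)*(-4) = -1)
-107 + Y(13, 8)*X = -107 - 1*88 = -107 - 88 = -195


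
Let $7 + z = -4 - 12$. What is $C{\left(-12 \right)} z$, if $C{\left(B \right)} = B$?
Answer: $276$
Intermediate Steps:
$z = -23$ ($z = -7 - 16 = -23$)
$C{\left(-12 \right)} z = \left(-12\right) \left(-23\right) = 276$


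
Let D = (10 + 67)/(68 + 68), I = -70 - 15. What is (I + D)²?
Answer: 131859289/18496 ≈ 7129.1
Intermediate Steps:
I = -85
D = 77/136 ≈ 0.56618
(I + D)² = (-85 + 77/136)² = (-11483/136)² = 131859289/18496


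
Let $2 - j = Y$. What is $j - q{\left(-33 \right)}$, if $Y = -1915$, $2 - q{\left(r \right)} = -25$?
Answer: $1890$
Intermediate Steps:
$q{\left(r \right)} = 27$ ($q{\left(r \right)} = 2 - -25 = 2 + 25 = 27$)
$j = 1917$ ($j = 2 - -1915 = 2 + 1915 = 1917$)
$j - q{\left(-33 \right)} = 1917 - 27 = 1890$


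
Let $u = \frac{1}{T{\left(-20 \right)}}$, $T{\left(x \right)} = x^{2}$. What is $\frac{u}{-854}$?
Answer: $- \frac{1}{341600} \approx -2.9274 \cdot 10^{-6}$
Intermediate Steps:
$u = \frac{1}{400}$ ($u = \frac{1}{\left(-20\right)^{2}} = \frac{1}{400} \approx 0.0025$)
$\frac{u}{-854} = \frac{1}{400 \left(-854\right)} = \frac{1}{400} \left(- \frac{1}{854}\right) = - \frac{1}{341600}$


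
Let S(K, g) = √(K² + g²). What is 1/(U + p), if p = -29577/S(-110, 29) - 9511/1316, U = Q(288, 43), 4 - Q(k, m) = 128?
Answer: 980352443140/376359681625233 - 17074368304*√12941/376359681625233 ≈ -0.0025561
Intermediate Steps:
Q(k, m) = -124 (Q(k, m) = 4 - 1*128 = 4 - 128 = -124)
U = -124
p = -9511/1316 - 29577*√12941/12941 (p = -29577/√((-110)² + 29²) - 9511/1316 = -29577/√(12100 + 841) - 9511*1/1316 = -29577*√12941/12941 - 9511/1316 = -9511/1316 - 29577*√12941/12941 ≈ -267.23)
1/(U + p) = 1/(-124 + (-9511/1316 - 29577*√12941/12941)) = 1/(-172695/1316 - 29577*√12941/12941)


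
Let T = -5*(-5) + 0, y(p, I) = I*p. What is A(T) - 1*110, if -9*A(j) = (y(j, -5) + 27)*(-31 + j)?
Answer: -526/3 ≈ -175.33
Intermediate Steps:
T = 25 (T = 25 + 0 = 25)
A(j) = -(-31 + j)*(27 - 5*j)/9 (A(j) = -(-5*j + 27)*(-31 + j)/9 = -(27 - 5*j)*(-31 + j)/9 = -(-31 + j)*(27 - 5*j)/9)
A(T) - 1*110 = (93 - 182/9*25 + (5/9)*25**2) - 1*110 = (93 - 4550/9 + (5/9)*625) - 110 = (93 - 4550/9 + 3125/9) - 110 = -196/3 - 110 = -526/3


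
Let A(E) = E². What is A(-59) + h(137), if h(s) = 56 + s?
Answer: 3674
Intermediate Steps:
A(-59) + h(137) = (-59)² + (56 + 137) = 3481 + 193 = 3674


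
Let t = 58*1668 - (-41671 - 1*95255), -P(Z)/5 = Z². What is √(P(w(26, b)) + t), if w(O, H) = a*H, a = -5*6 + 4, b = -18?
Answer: 5*I*√34458 ≈ 928.14*I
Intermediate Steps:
a = -26 (a = -30 + 4 = -26)
w(O, H) = -26*H
P(Z) = -5*Z²
t = 233670 (t = 96744 - (-41671 - 95255) = 96744 - 1*(-136926) = 96744 + 136926 = 233670)
√(P(w(26, b)) + t) = √(-5*(-26*(-18))² + 233670) = √(-5*468² + 233670) = √(-5*219024 + 233670) = √(-1095120 + 233670) = √(-861450) = 5*I*√34458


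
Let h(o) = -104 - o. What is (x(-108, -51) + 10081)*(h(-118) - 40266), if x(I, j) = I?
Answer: -401433196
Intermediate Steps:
(x(-108, -51) + 10081)*(h(-118) - 40266) = (-108 + 10081)*((-104 - 1*(-118)) - 40266) = 9973*((-104 + 118) - 40266) = 9973*(14 - 40266) = 9973*(-40252) = -401433196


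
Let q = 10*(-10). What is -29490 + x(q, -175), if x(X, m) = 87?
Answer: -29403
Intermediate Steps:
q = -100
-29490 + x(q, -175) = -29490 + 87 = -29403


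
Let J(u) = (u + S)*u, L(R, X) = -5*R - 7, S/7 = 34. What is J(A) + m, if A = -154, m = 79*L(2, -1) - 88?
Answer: -14367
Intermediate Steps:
S = 238 (S = 7*34 = 238)
L(R, X) = -7 - 5*R
m = -1431 (m = 79*(-7 - 5*2) - 88 = 79*(-7 - 10) - 88 = 79*(-17) - 88 = -1343 - 88 = -1431)
J(u) = u*(238 + u) (J(u) = (u + 238)*u = (238 + u)*u = u*(238 + u))
J(A) + m = -154*(238 - 154) - 1431 = -154*84 - 1431 = -12936 - 1431 = -14367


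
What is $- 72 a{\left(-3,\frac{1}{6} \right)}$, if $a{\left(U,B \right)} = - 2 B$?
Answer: $24$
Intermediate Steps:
$- 72 a{\left(-3,\frac{1}{6} \right)} = - 72 \left(- \frac{2}{6}\right) = - 72 \left(\left(-2\right) \frac{1}{6}\right) = \left(-72\right) \left(- \frac{1}{3}\right) = 24$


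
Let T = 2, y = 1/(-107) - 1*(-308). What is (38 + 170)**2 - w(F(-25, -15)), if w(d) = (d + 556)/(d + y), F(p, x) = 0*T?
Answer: 1425705628/32955 ≈ 43262.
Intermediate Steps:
y = 32955/107 (y = -1/107 + 308 = 32955/107 ≈ 307.99)
F(p, x) = 0 (F(p, x) = 0*2 = 0)
w(d) = (556 + d)/(32955/107 + d) (w(d) = (d + 556)/(d + 32955/107) = (556 + d)/(32955/107 + d))
(38 + 170)**2 - w(F(-25, -15)) = (38 + 170)**2 - 107*(556 + 0)/(32955 + 107*0) = 208**2 - 107*556/(32955 + 0) = 43264 - 107*556/32955 = 43264 - 1*59492/32955 = 43264 - 59492/32955 = 1425705628/32955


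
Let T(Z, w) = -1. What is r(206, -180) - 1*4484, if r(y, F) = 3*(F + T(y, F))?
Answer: -5027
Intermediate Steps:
r(y, F) = -3 + 3*F (r(y, F) = 3*(F - 1) = 3*(-1 + F) = -3 + 3*F)
r(206, -180) - 1*4484 = (-3 + 3*(-180)) - 1*4484 = (-3 - 540) - 4484 = -543 - 4484 = -5027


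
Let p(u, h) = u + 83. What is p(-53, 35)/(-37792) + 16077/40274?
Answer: 151593441/380508752 ≈ 0.39840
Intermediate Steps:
p(u, h) = 83 + u
p(-53, 35)/(-37792) + 16077/40274 = (83 - 53)/(-37792) + 16077/40274 = 30*(-1/37792) + 16077*(1/40274) = -15/18896 + 16077/40274 = 151593441/380508752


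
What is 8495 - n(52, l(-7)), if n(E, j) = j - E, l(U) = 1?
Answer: 8546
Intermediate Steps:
8495 - n(52, l(-7)) = 8495 - (1 - 1*52) = 8495 - (1 - 52) = 8495 - 1*(-51) = 8495 + 51 = 8546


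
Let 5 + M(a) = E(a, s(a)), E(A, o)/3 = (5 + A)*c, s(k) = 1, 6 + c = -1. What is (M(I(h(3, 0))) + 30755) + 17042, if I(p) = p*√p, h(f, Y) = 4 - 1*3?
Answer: 47666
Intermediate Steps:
c = -7 (c = -6 - 1 = -7)
h(f, Y) = 1 (h(f, Y) = 4 - 3 = 1)
I(p) = p^(3/2)
E(A, o) = -105 - 21*A (E(A, o) = 3*((5 + A)*(-7)) = 3*(-35 - 7*A) = -105 - 21*A)
M(a) = -110 - 21*a (M(a) = -5 + (-105 - 21*a) = -110 - 21*a)
(M(I(h(3, 0))) + 30755) + 17042 = ((-110 - 21*1^(3/2)) + 30755) + 17042 = ((-110 - 21*1) + 30755) + 17042 = ((-110 - 21) + 30755) + 17042 = (-131 + 30755) + 17042 = 30624 + 17042 = 47666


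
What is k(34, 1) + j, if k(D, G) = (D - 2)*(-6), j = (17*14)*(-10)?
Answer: -2572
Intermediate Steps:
j = -2380 (j = 238*(-10) = -2380)
k(D, G) = 12 - 6*D (k(D, G) = (-2 + D)*(-6) = 12 - 6*D)
k(34, 1) + j = (12 - 6*34) - 2380 = (12 - 204) - 2380 = -192 - 2380 = -2572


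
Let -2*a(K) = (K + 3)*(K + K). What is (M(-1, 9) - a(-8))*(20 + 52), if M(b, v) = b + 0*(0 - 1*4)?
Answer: 2808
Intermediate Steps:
M(b, v) = b (M(b, v) = b + 0*(0 - 4) = b + 0*(-4) = b + 0 = b)
a(K) = -K*(3 + K) (a(K) = -(K + 3)*(K + K)/2 = -(3 + K)*2*K/2 = -K*(3 + K))
(M(-1, 9) - a(-8))*(20 + 52) = (-1 - (-1)*(-8)*(3 - 8))*(20 + 52) = (-1 - (-1)*(-8)*(-5))*72 = (-1 - 1*(-40))*72 = (-1 + 40)*72 = 39*72 = 2808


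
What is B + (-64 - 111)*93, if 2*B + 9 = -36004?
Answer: -68563/2 ≈ -34282.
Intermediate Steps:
B = -36013/2 (B = -9/2 + (1/2)*(-36004) = -9/2 - 18002 = -36013/2 ≈ -18007.)
B + (-64 - 111)*93 = -36013/2 + (-64 - 111)*93 = -36013/2 - 175*93 = -36013/2 - 16275 = -68563/2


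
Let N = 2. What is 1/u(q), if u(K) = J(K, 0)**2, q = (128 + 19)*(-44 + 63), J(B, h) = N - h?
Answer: 1/4 ≈ 0.25000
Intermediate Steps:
J(B, h) = 2 - h
q = 2793 (q = 147*19 = 2793)
u(K) = 4 (u(K) = (2 - 1*0)**2 = (2 + 0)**2 = 2**2 = 4)
1/u(q) = 1/4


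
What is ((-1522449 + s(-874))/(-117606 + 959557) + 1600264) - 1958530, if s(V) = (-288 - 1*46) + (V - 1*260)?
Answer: -301643940883/841951 ≈ -3.5827e+5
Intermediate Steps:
s(V) = -594 + V (s(V) = (-288 - 46) + (V - 260) = -334 + (-260 + V) = -594 + V)
((-1522449 + s(-874))/(-117606 + 959557) + 1600264) - 1958530 = ((-1522449 + (-594 - 874))/(-117606 + 959557) + 1600264) - 1958530 = ((-1522449 - 1468)/841951 + 1600264) - 1958530 = (-1523917*1/841951 + 1600264) - 1958530 = (-1523917/841951 + 1600264) - 1958530 = 1347342351147/841951 - 1958530 = -301643940883/841951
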